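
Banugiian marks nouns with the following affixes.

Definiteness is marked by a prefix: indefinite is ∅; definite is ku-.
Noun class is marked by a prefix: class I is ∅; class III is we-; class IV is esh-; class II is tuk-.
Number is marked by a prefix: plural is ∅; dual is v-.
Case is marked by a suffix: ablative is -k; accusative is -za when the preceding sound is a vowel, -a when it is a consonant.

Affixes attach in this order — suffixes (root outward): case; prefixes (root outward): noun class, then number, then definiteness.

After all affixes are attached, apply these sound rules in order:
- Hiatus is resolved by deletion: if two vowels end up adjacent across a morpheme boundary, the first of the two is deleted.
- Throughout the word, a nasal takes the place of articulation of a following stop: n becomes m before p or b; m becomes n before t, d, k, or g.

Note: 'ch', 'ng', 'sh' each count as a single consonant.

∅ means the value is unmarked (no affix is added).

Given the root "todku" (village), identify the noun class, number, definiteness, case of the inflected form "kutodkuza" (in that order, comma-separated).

Segment: ku-todku-za.
noun class: ∅ → class I.
number: ∅ → plural.
definiteness: ku- → definite.
case: -za/a → accusative.

class I, plural, definite, accusative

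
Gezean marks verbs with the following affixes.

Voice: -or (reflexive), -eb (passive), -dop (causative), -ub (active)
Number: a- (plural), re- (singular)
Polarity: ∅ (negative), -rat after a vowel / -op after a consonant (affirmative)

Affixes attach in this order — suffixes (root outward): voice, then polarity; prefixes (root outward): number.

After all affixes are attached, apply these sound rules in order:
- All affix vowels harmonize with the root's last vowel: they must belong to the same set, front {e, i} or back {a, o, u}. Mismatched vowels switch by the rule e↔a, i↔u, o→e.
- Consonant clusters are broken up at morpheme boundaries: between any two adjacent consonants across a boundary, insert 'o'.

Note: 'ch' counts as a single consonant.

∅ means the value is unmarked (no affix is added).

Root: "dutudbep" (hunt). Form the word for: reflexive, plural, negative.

edutudbeper

Attach voice reflexive -or → dutudbepor.
Attach number plural a- → adutudbepor.
polarity = negative: zero marking, form stays adutudbepor.
Apply vowel harmony: adutudbepor → edutudbeper.
Epenthesis: no change.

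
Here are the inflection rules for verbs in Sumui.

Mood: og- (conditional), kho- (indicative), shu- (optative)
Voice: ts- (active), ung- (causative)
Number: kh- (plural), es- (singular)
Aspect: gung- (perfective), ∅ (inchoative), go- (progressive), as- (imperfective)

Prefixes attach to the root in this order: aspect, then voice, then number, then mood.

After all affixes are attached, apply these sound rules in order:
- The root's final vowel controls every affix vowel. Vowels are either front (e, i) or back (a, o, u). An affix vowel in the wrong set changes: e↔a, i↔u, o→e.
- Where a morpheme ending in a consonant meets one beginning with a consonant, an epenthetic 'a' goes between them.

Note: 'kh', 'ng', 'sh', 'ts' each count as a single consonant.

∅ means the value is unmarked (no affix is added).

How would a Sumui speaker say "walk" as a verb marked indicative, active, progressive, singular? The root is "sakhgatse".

Attach aspect progressive go- → gosakhgatse.
Attach voice active ts- → tsgosakhgatse.
Attach number singular es- → estsgosakhgatse.
Attach mood indicative kho- → khoestsgosakhgatse.
Apply vowel harmony: khoestsgosakhgatse → kheestsgesakhgatse.
Apply epenthesis: kheestsgesakhgatse → kheesatsagesakhgatse.

kheesatsagesakhgatse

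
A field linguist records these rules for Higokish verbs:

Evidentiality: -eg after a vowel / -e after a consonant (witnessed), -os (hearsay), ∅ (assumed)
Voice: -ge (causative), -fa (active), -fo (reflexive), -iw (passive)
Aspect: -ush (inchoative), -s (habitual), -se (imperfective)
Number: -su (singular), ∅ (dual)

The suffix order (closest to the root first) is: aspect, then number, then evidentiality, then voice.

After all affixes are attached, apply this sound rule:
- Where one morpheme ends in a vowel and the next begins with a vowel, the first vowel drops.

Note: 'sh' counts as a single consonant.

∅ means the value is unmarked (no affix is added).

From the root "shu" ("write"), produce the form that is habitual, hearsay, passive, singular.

shussosiw

Attach aspect habitual -s → shus.
Attach number singular -su → shussu.
Attach evidentiality hearsay -os → shussuos.
Attach voice passive -iw → shussuosiw.
Apply vowel deletion: shussuosiw → shussosiw.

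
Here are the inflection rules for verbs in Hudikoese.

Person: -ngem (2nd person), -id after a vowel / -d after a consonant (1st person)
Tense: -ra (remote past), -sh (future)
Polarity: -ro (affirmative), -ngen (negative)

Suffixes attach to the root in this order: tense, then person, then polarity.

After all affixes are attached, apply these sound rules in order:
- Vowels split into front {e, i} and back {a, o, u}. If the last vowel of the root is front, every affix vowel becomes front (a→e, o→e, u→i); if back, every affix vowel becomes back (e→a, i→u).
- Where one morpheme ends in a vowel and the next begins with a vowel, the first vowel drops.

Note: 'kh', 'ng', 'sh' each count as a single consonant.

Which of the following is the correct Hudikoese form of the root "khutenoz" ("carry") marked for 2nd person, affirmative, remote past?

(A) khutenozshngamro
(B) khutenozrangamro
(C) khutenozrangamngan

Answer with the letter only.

B

Attach tense remote past -ra → khutenozra.
Attach person 2nd person -ngem → khutenozrangem.
Attach polarity affirmative -ro → khutenozrangemro.
Apply vowel harmony: khutenozrangemro → khutenozrangamro.
Vowel deletion: no change.
So the correct form is khutenozrangamro, option (B).
(A) khutenozshngamro is wrong: it uses future instead of remote past for tense.
(C) khutenozrangamngan is wrong: it uses negative instead of affirmative for polarity.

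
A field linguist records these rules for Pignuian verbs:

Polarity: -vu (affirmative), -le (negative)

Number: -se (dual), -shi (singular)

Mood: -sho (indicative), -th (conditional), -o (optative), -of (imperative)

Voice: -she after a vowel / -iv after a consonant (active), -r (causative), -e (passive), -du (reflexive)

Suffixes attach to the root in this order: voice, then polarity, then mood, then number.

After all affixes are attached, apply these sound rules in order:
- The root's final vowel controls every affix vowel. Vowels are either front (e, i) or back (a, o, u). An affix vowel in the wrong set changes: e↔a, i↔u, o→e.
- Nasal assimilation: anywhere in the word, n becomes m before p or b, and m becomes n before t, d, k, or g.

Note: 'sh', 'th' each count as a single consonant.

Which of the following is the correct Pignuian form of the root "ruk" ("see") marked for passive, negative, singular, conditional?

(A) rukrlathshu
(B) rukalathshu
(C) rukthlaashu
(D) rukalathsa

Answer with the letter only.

Attach voice passive -e → ruke.
Attach polarity negative -le → rukele.
Attach mood conditional -th → rukeleth.
Attach number singular -shi → rukelethshi.
Apply vowel harmony: rukelethshi → rukalathshu.
Nasal assimilation: no change.
So the correct form is rukalathshu, option (B).
(C) rukthlaashu is wrong: it has the affixes in the wrong order.
(A) rukrlathshu is wrong: it uses causative instead of passive for voice.
(D) rukalathsa is wrong: it uses dual instead of singular for number.

B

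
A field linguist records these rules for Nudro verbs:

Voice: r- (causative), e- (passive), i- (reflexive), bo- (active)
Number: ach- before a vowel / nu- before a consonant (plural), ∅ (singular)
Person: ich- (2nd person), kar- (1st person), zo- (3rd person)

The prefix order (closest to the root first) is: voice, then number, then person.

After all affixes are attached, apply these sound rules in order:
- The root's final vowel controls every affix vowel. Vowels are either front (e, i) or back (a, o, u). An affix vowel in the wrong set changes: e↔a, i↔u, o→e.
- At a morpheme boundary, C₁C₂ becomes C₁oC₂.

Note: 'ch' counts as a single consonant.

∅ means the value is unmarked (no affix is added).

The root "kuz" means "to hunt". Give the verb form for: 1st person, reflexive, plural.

Attach voice reflexive i- → ikuz.
Attach number plural ach- (before vowel 'i') → achikuz.
Attach person 1st person kar- → karachikuz.
Apply vowel harmony: karachikuz → karachukuz.
Epenthesis: no change.

karachukuz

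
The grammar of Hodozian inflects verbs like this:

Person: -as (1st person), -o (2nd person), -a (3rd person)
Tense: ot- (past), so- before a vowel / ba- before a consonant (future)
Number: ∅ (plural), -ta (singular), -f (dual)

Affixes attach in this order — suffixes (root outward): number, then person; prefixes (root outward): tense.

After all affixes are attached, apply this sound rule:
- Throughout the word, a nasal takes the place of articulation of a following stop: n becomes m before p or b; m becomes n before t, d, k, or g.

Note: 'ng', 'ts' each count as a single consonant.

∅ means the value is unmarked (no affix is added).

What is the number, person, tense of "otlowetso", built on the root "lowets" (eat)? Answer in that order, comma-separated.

plural, 2nd person, past

Segment: ot-lowets-o.
number: ∅ → plural.
person: -o → 2nd person.
tense: ot- → past.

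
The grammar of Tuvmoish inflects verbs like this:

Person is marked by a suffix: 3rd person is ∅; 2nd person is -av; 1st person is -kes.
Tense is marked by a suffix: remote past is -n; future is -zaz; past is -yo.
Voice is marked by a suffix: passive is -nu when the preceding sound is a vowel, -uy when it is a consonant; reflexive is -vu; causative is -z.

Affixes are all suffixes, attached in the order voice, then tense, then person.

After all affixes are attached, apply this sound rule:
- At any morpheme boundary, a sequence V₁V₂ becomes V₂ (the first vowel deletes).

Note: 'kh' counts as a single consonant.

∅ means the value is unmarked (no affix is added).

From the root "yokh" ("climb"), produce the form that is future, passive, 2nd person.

yokhuyzazav

Attach voice passive -uy (after consonant 'kh') → yokhuy.
Attach tense future -zaz → yokhuyzaz.
Attach person 2nd person -av → yokhuyzazav.
Vowel deletion: no change.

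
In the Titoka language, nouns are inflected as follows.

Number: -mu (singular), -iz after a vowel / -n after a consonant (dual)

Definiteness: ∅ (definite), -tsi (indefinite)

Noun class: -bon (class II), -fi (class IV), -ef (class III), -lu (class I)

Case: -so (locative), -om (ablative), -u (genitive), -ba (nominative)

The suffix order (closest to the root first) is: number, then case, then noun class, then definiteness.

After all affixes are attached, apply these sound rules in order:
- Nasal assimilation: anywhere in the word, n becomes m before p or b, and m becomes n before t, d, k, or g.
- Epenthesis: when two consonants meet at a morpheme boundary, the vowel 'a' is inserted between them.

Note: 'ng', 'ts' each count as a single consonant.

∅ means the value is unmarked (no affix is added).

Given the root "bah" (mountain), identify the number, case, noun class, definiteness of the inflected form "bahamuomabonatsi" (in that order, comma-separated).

singular, ablative, class II, indefinite

Segment: bah-mu-om-bon-tsi.
number: -mu → singular.
case: -om → ablative.
noun class: -bon → class II.
definiteness: -tsi → indefinite.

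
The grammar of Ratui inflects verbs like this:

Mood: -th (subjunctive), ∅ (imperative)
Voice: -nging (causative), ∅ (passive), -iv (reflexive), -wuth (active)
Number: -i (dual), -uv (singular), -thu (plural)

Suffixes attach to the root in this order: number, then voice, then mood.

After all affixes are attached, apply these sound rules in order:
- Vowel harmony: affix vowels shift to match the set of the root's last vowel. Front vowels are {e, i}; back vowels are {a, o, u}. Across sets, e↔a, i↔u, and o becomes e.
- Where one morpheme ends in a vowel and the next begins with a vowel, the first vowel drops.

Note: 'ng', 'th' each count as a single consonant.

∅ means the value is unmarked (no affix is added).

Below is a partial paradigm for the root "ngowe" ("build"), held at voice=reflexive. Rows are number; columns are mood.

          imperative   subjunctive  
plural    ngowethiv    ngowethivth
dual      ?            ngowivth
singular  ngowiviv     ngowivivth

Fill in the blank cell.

Attach number dual -i → ngowei.
Attach voice reflexive -iv → ngoweiiv.
mood = imperative: zero marking, form stays ngoweiiv.
Vowel harmony: no change.
Apply vowel deletion: ngoweiiv → ngowiv.

ngowiv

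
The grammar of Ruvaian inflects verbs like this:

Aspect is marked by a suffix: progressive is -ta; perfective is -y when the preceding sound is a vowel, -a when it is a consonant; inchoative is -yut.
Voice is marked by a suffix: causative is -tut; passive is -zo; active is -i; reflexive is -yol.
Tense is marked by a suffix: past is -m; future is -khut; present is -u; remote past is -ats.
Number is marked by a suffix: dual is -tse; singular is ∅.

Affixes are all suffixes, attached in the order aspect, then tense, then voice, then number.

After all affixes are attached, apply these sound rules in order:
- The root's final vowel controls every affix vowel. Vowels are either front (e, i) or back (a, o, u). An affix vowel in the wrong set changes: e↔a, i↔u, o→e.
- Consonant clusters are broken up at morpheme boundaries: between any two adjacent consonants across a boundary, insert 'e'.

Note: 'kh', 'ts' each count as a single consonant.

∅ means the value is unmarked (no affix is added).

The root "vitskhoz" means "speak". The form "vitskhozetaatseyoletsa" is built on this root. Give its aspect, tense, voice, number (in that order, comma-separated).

progressive, remote past, reflexive, dual

Segment: vitskhoz-ta-ats-yol-tse.
aspect: -ta → progressive.
tense: -ats → remote past.
voice: -yol → reflexive.
number: -tse → dual.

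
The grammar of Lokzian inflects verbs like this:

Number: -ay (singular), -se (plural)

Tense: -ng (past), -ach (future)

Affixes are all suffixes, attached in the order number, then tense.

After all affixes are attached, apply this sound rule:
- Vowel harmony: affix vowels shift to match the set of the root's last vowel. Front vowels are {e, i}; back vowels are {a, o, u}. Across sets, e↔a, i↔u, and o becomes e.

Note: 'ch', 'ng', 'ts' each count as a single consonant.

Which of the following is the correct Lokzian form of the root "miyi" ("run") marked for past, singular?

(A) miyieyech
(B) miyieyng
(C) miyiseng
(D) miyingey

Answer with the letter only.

B

Attach number singular -ay → miyiay.
Attach tense past -ng → miyiayng.
Apply vowel harmony: miyiayng → miyieyng.
So the correct form is miyieyng, option (B).
(A) miyieyech is wrong: it uses future instead of past for tense.
(D) miyingey is wrong: it has the affixes in the wrong order.
(C) miyiseng is wrong: it uses plural instead of singular for number.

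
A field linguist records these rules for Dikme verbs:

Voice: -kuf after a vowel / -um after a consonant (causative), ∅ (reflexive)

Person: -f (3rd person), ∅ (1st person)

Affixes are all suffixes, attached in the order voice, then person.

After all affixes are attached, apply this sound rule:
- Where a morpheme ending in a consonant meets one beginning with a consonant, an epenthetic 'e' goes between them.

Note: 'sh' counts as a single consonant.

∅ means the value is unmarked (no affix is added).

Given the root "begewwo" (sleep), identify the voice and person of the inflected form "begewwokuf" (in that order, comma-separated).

Segment: begewwo-kuf.
voice: -kuf/um → causative.
person: ∅ → 1st person.

causative, 1st person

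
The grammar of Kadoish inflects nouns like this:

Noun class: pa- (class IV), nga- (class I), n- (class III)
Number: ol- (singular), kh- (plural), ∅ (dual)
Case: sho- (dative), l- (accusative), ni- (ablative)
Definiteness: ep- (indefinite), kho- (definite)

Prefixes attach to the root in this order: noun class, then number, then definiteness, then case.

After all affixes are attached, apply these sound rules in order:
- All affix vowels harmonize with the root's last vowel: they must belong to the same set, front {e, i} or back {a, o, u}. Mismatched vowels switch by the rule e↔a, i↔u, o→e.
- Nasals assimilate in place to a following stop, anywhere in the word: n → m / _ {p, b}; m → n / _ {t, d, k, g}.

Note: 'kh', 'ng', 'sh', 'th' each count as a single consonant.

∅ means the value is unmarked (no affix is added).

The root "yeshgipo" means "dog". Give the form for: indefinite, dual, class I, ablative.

Attach noun class class I nga- → ngayeshgipo.
number = dual: zero marking, form stays ngayeshgipo.
Attach definiteness indefinite ep- → epngayeshgipo.
Attach case ablative ni- → niepngayeshgipo.
Apply vowel harmony: niepngayeshgipo → nuapngayeshgipo.
Nasal assimilation: no change.

nuapngayeshgipo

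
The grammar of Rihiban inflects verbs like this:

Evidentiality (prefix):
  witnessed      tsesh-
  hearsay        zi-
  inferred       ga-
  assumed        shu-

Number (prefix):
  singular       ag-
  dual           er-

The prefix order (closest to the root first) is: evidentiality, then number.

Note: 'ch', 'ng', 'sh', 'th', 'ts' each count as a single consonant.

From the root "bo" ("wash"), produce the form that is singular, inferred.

aggabo

Attach evidentiality inferred ga- → gabo.
Attach number singular ag- → aggabo.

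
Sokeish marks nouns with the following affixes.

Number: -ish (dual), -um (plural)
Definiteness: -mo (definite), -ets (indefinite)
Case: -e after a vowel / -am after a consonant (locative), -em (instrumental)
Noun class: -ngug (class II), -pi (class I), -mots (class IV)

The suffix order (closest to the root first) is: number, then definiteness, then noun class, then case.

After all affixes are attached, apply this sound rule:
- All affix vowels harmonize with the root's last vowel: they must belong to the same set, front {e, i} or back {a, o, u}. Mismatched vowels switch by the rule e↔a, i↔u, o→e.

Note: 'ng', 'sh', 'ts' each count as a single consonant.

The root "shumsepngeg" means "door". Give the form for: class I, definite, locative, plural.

shumsepngegimmepie

Attach number plural -um → shumsepngegum.
Attach definiteness definite -mo → shumsepngegummo.
Attach noun class class I -pi → shumsepngegummopi.
Attach case locative -e (after vowel 'i') → shumsepngegummopie.
Apply vowel harmony: shumsepngegummopie → shumsepngegimmepie.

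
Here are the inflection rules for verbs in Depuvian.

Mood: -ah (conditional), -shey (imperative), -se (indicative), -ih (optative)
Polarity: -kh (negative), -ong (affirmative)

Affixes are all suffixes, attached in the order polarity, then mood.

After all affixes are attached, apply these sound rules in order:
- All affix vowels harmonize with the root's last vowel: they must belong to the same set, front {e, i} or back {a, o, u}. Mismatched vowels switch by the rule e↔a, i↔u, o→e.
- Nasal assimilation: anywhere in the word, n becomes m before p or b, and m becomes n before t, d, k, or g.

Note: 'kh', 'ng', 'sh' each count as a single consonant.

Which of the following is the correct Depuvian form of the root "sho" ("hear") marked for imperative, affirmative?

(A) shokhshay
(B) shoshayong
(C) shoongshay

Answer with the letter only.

Attach polarity affirmative -ong → shoong.
Attach mood imperative -shey → shoongshey.
Apply vowel harmony: shoongshey → shoongshay.
Nasal assimilation: no change.
So the correct form is shoongshay, option (C).
(B) shoshayong is wrong: it has the affixes in the wrong order.
(A) shokhshay is wrong: it uses negative instead of affirmative for polarity.

C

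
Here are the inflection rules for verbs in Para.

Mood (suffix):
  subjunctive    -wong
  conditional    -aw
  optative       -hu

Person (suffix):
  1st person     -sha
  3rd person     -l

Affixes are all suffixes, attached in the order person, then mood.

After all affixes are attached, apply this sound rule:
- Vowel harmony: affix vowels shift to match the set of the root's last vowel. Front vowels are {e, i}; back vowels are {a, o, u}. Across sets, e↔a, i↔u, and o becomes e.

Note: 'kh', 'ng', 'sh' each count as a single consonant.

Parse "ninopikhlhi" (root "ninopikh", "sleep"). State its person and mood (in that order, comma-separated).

3rd person, optative

Segment: ninopikh-l-hu.
person: -l → 3rd person.
mood: -hu → optative.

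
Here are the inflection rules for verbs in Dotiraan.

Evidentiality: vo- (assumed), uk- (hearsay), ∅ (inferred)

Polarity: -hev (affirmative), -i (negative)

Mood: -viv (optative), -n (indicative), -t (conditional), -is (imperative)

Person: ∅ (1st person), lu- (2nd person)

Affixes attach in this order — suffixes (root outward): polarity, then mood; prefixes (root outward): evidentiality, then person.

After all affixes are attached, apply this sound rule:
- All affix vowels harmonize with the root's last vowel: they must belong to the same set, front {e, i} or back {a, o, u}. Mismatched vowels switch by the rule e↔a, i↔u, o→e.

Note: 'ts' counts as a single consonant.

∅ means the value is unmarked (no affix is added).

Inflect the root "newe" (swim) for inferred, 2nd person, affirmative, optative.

linewehevviv

evidentiality = inferred: zero marking, form stays newe.
Attach polarity affirmative -hev → newehev.
Attach mood optative -viv → newehevviv.
Attach person 2nd person lu- → lunewehevviv.
Apply vowel harmony: lunewehevviv → linewehevviv.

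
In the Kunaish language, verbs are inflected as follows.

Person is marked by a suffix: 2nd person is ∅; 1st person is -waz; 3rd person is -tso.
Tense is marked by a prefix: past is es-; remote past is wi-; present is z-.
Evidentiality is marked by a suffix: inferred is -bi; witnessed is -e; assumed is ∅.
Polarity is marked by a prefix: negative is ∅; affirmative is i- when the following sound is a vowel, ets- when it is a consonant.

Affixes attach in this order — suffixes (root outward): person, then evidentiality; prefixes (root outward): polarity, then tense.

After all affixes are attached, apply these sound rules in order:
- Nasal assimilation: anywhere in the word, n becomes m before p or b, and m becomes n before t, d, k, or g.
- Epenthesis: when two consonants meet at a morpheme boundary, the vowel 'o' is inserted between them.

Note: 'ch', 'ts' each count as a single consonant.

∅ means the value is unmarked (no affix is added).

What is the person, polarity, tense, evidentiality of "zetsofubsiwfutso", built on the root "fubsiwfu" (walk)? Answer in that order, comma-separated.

Segment: z-ets-fubsiwfu-tso.
person: -tso → 3rd person.
polarity: i/ets- → affirmative.
tense: z- → present.
evidentiality: ∅ → assumed.

3rd person, affirmative, present, assumed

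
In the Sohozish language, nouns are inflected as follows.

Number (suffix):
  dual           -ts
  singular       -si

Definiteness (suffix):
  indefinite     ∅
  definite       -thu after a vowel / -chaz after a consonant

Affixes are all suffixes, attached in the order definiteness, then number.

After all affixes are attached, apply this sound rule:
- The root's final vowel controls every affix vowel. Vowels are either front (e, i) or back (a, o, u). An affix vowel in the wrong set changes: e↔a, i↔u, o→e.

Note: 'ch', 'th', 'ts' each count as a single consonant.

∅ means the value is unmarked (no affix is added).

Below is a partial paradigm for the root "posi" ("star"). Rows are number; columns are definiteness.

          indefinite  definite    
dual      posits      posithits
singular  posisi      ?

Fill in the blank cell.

Attach definiteness definite -thu (after vowel 'i') → posithu.
Attach number singular -si → posithusi.
Apply vowel harmony: posithusi → posithisi.

posithisi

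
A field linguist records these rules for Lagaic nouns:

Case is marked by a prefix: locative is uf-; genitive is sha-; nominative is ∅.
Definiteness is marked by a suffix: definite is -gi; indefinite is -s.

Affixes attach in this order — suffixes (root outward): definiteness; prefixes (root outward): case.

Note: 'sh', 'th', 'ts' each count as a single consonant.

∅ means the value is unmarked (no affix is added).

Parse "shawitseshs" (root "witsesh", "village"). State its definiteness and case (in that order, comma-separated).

indefinite, genitive

Segment: sha-witsesh-s.
definiteness: -s → indefinite.
case: sha- → genitive.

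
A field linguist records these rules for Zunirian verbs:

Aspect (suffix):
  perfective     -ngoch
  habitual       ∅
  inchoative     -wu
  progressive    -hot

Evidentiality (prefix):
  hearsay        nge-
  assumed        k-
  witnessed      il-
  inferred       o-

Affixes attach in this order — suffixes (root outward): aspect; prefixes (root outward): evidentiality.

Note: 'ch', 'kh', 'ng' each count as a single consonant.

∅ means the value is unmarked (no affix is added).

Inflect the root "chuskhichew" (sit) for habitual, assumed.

kchuskhichew

aspect = habitual: zero marking, form stays chuskhichew.
Attach evidentiality assumed k- → kchuskhichew.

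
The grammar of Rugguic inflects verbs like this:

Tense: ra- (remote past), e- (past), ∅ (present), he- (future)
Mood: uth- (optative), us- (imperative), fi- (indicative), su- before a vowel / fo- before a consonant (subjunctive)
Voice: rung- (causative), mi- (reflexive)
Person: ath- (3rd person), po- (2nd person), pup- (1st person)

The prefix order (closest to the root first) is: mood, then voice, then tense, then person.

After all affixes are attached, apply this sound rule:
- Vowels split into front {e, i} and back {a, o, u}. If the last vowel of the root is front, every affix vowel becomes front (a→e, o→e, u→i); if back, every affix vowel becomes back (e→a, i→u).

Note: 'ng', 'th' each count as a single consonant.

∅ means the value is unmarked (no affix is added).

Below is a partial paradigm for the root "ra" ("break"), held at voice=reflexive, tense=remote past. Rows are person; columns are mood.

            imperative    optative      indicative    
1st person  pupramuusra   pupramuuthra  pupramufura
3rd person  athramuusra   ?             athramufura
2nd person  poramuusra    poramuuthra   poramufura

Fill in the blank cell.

athramuuthra

Attach mood optative uth- → uthra.
Attach voice reflexive mi- → miuthra.
Attach tense remote past ra- → ramiuthra.
Attach person 3rd person ath- → athramiuthra.
Apply vowel harmony: athramiuthra → athramuuthra.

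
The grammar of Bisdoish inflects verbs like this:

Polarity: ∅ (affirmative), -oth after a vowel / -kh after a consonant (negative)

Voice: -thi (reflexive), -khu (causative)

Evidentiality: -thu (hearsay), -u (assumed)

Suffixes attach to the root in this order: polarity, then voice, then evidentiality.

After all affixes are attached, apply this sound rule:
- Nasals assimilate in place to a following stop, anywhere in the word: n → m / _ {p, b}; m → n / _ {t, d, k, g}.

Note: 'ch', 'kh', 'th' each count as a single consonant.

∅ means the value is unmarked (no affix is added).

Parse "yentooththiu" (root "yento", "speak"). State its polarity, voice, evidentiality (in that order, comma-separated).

negative, reflexive, assumed

Segment: yento-oth-thi-u.
polarity: -oth/kh → negative.
voice: -thi → reflexive.
evidentiality: -u → assumed.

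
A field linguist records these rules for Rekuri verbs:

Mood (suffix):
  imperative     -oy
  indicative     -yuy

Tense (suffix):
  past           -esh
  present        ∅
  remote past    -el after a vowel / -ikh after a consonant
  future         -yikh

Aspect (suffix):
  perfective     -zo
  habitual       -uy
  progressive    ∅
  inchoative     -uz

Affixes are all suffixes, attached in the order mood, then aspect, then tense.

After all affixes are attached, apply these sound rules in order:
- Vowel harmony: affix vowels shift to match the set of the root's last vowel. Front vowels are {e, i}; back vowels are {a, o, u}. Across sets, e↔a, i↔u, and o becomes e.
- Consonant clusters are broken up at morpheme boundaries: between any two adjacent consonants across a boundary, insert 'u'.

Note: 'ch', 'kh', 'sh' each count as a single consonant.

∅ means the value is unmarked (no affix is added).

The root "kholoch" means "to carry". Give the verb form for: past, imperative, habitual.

kholochoyuyash

Attach mood imperative -oy → kholochoy.
Attach aspect habitual -uy → kholochoyuy.
Attach tense past -esh → kholochoyuyesh.
Apply vowel harmony: kholochoyuyesh → kholochoyuyash.
Epenthesis: no change.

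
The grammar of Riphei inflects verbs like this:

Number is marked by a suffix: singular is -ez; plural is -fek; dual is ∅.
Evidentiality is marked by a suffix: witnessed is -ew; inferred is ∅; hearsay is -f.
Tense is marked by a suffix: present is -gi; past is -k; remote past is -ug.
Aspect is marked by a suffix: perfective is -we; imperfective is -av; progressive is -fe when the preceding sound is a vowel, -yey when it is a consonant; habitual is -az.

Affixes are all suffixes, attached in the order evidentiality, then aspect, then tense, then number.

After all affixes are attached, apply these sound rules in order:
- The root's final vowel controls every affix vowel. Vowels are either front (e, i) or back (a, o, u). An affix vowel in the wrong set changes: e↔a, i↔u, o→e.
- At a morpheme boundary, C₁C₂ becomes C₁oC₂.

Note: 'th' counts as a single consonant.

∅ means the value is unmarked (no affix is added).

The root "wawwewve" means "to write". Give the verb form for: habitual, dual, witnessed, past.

Attach evidentiality witnessed -ew → wawwewveew.
Attach aspect habitual -az → wawwewveewaz.
Attach tense past -k → wawwewveewazk.
number = dual: zero marking, form stays wawwewveewazk.
Apply vowel harmony: wawwewveewazk → wawwewveewezk.
Apply epenthesis: wawwewveewezk → wawwewveewezok.

wawwewveewezok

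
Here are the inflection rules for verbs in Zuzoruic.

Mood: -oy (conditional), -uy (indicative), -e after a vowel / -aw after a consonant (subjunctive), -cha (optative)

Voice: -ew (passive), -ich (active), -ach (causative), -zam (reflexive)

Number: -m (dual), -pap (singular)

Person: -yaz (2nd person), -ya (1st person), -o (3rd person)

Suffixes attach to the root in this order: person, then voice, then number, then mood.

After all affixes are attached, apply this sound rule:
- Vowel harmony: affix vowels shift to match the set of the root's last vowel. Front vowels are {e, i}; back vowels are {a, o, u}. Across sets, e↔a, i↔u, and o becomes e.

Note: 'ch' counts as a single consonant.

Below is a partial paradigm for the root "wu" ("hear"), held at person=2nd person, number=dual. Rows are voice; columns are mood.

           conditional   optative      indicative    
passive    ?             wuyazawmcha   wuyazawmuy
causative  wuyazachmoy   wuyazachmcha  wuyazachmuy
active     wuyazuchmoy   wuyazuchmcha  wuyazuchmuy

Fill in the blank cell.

Attach person 2nd person -yaz → wuyaz.
Attach voice passive -ew → wuyazew.
Attach number dual -m → wuyazewm.
Attach mood conditional -oy → wuyazewmoy.
Apply vowel harmony: wuyazewmoy → wuyazawmoy.

wuyazawmoy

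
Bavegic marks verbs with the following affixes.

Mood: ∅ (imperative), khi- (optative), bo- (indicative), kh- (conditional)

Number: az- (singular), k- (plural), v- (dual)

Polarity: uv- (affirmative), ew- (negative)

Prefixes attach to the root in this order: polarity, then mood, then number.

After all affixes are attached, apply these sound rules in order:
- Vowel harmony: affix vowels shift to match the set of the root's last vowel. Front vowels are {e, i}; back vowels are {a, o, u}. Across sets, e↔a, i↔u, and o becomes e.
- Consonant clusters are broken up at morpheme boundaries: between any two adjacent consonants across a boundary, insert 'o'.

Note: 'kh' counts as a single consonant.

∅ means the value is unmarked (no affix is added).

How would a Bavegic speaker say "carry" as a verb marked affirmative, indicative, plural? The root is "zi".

kobeivozi

Attach polarity affirmative uv- → uvzi.
Attach mood indicative bo- → bouvzi.
Attach number plural k- → kbouvzi.
Apply vowel harmony: kbouvzi → kbeivzi.
Apply epenthesis: kbeivzi → kobeivozi.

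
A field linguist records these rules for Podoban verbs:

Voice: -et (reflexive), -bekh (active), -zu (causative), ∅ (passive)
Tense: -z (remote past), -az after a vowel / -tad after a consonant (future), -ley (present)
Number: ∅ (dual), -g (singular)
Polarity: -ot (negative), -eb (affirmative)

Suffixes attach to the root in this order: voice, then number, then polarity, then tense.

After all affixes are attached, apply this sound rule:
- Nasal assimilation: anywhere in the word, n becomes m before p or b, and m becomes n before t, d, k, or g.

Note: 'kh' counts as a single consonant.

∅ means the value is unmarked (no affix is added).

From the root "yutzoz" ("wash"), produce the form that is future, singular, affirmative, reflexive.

yutzozetgebtad

Attach voice reflexive -et → yutzozet.
Attach number singular -g → yutzozetg.
Attach polarity affirmative -eb → yutzozetgeb.
Attach tense future -tad (after consonant 'b') → yutzozetgebtad.
Nasal assimilation: no change.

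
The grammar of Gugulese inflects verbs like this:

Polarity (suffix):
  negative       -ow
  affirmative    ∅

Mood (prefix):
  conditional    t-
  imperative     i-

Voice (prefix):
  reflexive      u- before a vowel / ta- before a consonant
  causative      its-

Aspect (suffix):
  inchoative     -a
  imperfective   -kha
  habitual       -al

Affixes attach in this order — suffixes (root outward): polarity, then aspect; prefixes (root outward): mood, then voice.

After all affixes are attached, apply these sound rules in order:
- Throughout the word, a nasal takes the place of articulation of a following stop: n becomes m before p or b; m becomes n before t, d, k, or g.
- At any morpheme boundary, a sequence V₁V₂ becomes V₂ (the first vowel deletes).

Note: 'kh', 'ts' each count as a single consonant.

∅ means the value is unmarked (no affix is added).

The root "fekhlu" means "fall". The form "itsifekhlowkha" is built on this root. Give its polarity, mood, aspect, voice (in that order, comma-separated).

negative, imperative, imperfective, causative

Segment: its-i-fekhlu-ow-kha.
polarity: -ow → negative.
mood: i- → imperative.
aspect: -kha → imperfective.
voice: its- → causative.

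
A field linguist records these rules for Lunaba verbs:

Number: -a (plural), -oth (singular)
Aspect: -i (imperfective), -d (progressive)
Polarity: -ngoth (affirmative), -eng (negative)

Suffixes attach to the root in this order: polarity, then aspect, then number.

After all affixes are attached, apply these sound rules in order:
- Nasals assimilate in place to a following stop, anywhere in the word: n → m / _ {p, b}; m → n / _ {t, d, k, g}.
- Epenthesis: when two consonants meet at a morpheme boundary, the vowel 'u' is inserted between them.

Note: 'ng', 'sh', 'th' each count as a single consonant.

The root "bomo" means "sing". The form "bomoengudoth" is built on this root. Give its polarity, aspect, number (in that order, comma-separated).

Segment: bomo-eng-d-oth.
polarity: -eng → negative.
aspect: -d → progressive.
number: -oth → singular.

negative, progressive, singular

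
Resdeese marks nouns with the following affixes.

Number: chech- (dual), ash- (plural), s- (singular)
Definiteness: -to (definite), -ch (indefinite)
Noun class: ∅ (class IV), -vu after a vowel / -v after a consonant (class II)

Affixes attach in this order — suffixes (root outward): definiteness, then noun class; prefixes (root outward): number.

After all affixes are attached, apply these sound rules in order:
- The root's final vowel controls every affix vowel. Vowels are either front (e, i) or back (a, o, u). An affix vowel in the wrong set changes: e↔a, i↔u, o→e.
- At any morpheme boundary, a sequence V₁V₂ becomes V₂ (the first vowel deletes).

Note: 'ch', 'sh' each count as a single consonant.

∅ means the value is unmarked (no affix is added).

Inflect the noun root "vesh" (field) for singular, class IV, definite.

Attach definiteness definite -to → veshto.
noun class = class IV: zero marking, form stays veshto.
Attach number singular s- → sveshto.
Apply vowel harmony: sveshto → sveshte.
Vowel deletion: no change.

sveshte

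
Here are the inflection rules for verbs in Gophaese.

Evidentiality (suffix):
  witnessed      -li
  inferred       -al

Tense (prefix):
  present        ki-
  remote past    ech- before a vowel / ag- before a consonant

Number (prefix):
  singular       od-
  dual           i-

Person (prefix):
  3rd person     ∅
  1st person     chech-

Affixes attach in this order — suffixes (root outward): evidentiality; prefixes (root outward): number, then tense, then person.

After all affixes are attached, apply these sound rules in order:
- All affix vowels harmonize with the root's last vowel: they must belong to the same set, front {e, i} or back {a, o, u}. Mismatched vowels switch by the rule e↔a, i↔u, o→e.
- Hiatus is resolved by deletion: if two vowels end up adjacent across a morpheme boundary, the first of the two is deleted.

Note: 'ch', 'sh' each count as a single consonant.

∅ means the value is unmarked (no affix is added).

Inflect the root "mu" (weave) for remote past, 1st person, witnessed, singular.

chachachodmulu

Attach number singular od- → odmu.
Attach tense remote past ech- (before vowel 'o') → echodmu.
Attach person 1st person chech- → chechechodmu.
Attach evidentiality witnessed -li → chechechodmuli.
Apply vowel harmony: chechechodmuli → chachachodmulu.
Vowel deletion: no change.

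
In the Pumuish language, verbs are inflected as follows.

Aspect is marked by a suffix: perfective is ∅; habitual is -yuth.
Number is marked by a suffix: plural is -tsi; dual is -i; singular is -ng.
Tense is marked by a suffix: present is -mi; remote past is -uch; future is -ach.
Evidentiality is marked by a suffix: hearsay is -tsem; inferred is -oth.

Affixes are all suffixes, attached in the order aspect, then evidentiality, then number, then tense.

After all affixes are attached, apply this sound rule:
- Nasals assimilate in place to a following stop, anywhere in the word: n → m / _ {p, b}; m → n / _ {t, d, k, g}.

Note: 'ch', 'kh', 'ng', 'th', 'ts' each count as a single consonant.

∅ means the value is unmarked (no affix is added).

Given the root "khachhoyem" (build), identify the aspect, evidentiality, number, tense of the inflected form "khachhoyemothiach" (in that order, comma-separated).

perfective, inferred, dual, future

Segment: khachhoyem-oth-i-ach.
aspect: ∅ → perfective.
evidentiality: -oth → inferred.
number: -i → dual.
tense: -ach → future.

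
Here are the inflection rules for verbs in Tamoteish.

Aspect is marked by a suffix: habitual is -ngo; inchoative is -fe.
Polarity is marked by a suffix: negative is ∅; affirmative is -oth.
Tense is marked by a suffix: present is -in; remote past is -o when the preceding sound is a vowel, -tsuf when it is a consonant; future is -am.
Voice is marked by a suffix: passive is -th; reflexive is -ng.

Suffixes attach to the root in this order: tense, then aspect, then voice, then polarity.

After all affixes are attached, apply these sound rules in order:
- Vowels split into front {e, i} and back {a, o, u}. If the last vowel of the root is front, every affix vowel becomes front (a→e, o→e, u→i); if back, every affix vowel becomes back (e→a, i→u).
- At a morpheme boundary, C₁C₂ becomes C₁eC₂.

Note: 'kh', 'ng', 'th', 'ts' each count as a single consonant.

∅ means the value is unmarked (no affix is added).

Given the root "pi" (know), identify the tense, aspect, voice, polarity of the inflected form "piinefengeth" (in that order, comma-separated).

Segment: pi-in-fe-ng-oth.
tense: -in → present.
aspect: -fe → inchoative.
voice: -ng → reflexive.
polarity: -oth → affirmative.

present, inchoative, reflexive, affirmative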